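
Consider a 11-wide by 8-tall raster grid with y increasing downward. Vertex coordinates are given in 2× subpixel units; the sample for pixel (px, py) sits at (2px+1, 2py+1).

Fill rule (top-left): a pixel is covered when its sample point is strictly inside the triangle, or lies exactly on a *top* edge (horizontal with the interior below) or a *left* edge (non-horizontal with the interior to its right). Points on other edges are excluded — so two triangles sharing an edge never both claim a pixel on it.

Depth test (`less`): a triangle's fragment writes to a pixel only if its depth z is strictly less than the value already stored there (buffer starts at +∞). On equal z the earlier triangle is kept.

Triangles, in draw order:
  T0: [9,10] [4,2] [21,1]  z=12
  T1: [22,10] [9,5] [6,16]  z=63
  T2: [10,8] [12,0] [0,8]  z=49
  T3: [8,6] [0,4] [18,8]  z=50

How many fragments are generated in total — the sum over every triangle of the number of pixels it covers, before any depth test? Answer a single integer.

T0:
  2·area = 141
  edge (9, 10)→(4, 2): d=(-5,-8) top-left  bias=+0
  edge (4, 2)→(21, 1): d=(17,-1) top-left  bias=+0
  edge (21, 1)→(9, 10): d=(-12,9) right/bottom  bias=-1
    (10,0)@(21, 1): e=[141,0,0] → ·  [on edge]
    (2,1)@(5, 3): e=[3,18,120] → █
    (3,1)@(7, 3): e=[19,20,102] → █
    (4,1)@(9, 3): e=[35,22,84] → █
    (5,1)@(11, 3): e=[51,24,66] → █
    (6,1)@(13, 3): e=[67,26,48] → █
    (7,1)@(15, 3): e=[83,28,30] → █
    (8,1)@(17, 3): e=[99,30,12] → █
    (9,1)@(19, 3): e=[115,32,-6] → ·
    (2,2)@(5, 5): e=[-7,52,96] → ·
    (3,2)@(7, 5): e=[9,54,78] → █
    (8,2)@(17, 5): e=[89,64,-12] → ·
    (6,3)@(13, 7): e=[47,94,0] → ·  [on edge]
    (2,6)@(5, 13): e=[-47,188,0] → ·  [on edge]
  covered (15 px):
    · · · · · · · · · · ·
    · · █ █ █ █ █ █ █ · ·
    · · · █ █ █ █ █ · · ·
    · · · · █ █ · · · · ·
    · · · · █ · · · · · ·
    · · · · · · · · · · ·
    · · · · · · · · · · ·
    · · · · · · · · · · ·
T1:
  2·area = 158  (B↔C swapped to make it positive)
  edge (22, 10)→(6, 16): d=(-16,6) right/bottom  bias=-1
  edge (6, 16)→(9, 5): d=(3,-11) top-left  bias=+0
  edge (9, 5)→(22, 10): d=(13,5) right/bottom  bias=-1
    (4,2)@(9, 5): e=[158,0,0] → ·  [on edge]
    (4,3)@(9, 7): e=[126,6,26] → █
    (5,3)@(11, 7): e=[114,28,16] → █
    (6,3)@(13, 7): e=[102,50,6] → █
    (7,3)@(15, 7): e=[90,72,-4] → ·
    (4,4)@(9, 9): e=[94,12,52] → █
    (7,4)@(15, 9): e=[58,78,22] → █
    (8,4)@(17, 9): e=[46,100,12] → █
    (9,4)@(19, 9): e=[34,122,2] → █
    (10,4)@(21, 9): e=[22,144,-8] → ·
    (4,5)@(9, 11): e=[62,18,78] → █
    (10,5)@(21, 11): e=[-10,150,18] → ·
  covered (20 px):
    · · · · · · · · · · ·
    · · · · · · · · · · ·
    · · · · · · · · · · ·
    · · · · █ █ █ · · · ·
    · · · · █ █ █ █ █ █ ·
    · · · · █ █ █ █ █ █ ·
    · · · █ █ █ █ · · · ·
    · · · █ · · · · · · ·
T2:
  2·area = 80  (B↔C swapped to make it positive)
  edge (10, 8)→(0, 8): d=(-10,0) right/bottom  bias=-1
  edge (0, 8)→(12, 0): d=(12,-8) top-left  bias=+0
  edge (12, 0)→(10, 8): d=(-2,8) right/bottom  bias=-1
    (5,0)@(11, 1): e=[70,4,6] → █
    (6,0)@(13, 1): e=[70,20,-10] → ·
    (4,1)@(9, 3): e=[50,12,18] → █
    (6,1)@(13, 3): e=[50,44,-14] → ·
    (2,2)@(5, 5): e=[30,4,46] → █
    (3,2)@(7, 5): e=[30,20,30] → █
    (5,2)@(11, 5): e=[30,52,-2] → ·
    (1,3)@(3, 7): e=[10,12,58] → █
    (5,3)@(11, 7): e=[10,76,-6] → ·
    (1,4)@(3, 9): e=[-10,36,54] → ·
    (2,4)@(5, 9): e=[-10,52,38] → ·
    (3,4)@(7, 9): e=[-10,68,22] → ·
  covered (10 px):
    · · · · · █ · · · · ·
    · · · · █ █ · · · · ·
    · · █ █ █ · · · · · ·
    · █ █ █ █ · · · · · ·
    · · · · · · · · · · ·
    · · · · · · · · · · ·
    · · · · · · · · · · ·
    · · · · · · · · · · ·
T3:
  2·area = 4
  edge (8, 6)→(0, 4): d=(-8,-2) top-left  bias=+0
  edge (0, 4)→(18, 8): d=(18,4) right/bottom  bias=-1
  edge (18, 8)→(8, 6): d=(-10,-2) top-left  bias=+0
    (1,2)@(3, 5): e=[-2,6,0] → ·  [on edge]
    (6,3)@(13, 7): e=[2,2,0] → █  [on edge]
    (7,3)@(15, 7): e=[6,-6,4] → ·
    (6,4)@(13, 9): e=[-14,38,-20] → ·
  covered (1 px):
    · · · · · · · · · · ·
    · · · · · · · · · · ·
    · · · · · · · · · · ·
    · · · · · · █ · · · ·
    · · · · · · · · · · ·
    · · · · · · · · · · ·
    · · · · · · · · · · ·
    · · · · · · · · · · ·

Answer: 46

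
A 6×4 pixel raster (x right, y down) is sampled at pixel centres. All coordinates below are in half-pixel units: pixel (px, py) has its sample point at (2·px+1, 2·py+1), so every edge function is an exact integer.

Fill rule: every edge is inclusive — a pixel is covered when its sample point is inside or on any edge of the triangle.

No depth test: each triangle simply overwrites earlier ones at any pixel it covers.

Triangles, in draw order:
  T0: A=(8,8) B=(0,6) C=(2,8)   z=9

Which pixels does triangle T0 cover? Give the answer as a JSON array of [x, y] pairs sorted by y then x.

T0:
  2·area = 12  (B↔C swapped to make it positive)
  edge (8, 8)→(2, 8): d=(-6,0) inclusive
  edge (2, 8)→(0, 6): d=(-2,-2) inclusive
  edge (0, 6)→(8, 8): d=(8,2) inclusive
    (0,3)@(1, 7): e=[6,0,6] → X  [on edge]
    (1,3)@(3, 7): e=[6,4,2] → X
    (2,3)@(5, 7): e=[6,8,-2] → .
  covered (2 px):
    . . . . . .
    . . . . . .
    . . . . . .
    X X . . . .

Result: [[0,3],[1,3]]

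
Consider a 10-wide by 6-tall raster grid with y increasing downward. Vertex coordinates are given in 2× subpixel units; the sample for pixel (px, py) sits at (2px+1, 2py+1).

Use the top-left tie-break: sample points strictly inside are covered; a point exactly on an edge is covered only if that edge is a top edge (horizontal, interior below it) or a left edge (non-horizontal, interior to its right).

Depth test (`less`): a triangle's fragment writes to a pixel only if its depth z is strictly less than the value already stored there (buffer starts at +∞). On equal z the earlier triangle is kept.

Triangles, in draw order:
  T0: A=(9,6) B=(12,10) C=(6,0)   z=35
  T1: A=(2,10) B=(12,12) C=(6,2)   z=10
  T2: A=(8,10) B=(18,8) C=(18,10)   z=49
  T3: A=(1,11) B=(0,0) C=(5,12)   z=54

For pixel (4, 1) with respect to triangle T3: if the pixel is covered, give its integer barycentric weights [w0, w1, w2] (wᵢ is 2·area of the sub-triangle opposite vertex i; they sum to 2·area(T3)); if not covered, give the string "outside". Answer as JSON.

T0:
  2·area = 6  (B↔C swapped to make it positive)
  edge (9, 6)→(6, 0): d=(-3,-6) top-left  bias=+0
  edge (6, 0)→(12, 10): d=(6,10) right/bottom  bias=-1
  edge (12, 10)→(9, 6): d=(-3,-4) top-left  bias=+0
    (4,2)@(9, 5): e=[3,0,3] → ·  [on edge]
  covered (0 px):
    · · · · · · · · · ·
    · · · · · · · · · ·
    · · · · · · · · · ·
    · · · · · · · · · ·
    · · · · · · · · · ·
    · · · · · · · · · ·
T1:
  2·area = 88  (B↔C swapped to make it positive)
  edge (2, 10)→(6, 2): d=(4,-8) top-left  bias=+0
  edge (6, 2)→(12, 12): d=(6,10) right/bottom  bias=-1
  edge (12, 12)→(2, 10): d=(-10,-2) top-left  bias=+0
    (2,2)@(5, 5): e=[4,28,56] → #
    (3,2)@(7, 5): e=[20,8,60] → #
    (4,2)@(9, 5): e=[36,-12,64] → ·
    (2,3)@(5, 7): e=[12,40,36] → #
    (4,3)@(9, 7): e=[44,0,44] → ·  [on edge]
    (1,4)@(3, 9): e=[4,72,12] → #
    (4,4)@(9, 9): e=[52,12,24] → #
    (5,4)@(11, 9): e=[68,-8,28] → ·
    (1,5)@(3, 11): e=[12,84,-8] → ·
    (2,5)@(5, 11): e=[28,64,-4] → ·
    (3,5)@(7, 11): e=[44,44,0] → #  [on edge]
    (5,5)@(11, 11): e=[76,4,8] → #
  covered (11 px):
    · · · · · · · · · ·
    · · · · · · · · · ·
    · · # # · · · · · ·
    · · # # · · · · · ·
    · # # # # · · · · ·
    · · · # # # · · · ·
T2:
  2·area = 20
  edge (8, 10)→(18, 8): d=(10,-2) top-left  bias=+0
  edge (18, 8)→(18, 10): d=(0,2) right/bottom  bias=-1
  edge (18, 10)→(8, 10): d=(-10,0) right/bottom  bias=-1
    (6,4)@(13, 9): e=[0,10,10] → #  [on edge]
    (7,4)@(15, 9): e=[4,6,10] → #
    (8,4)@(17, 9): e=[8,2,10] → #
    (9,4)@(19, 9): e=[12,-2,10] → ·
    (1,5)@(3, 11): e=[0,30,-10] → ·  [on edge]
    (6,5)@(13, 11): e=[20,10,-10] → ·
    (7,5)@(15, 11): e=[24,6,-10] → ·
    (8,5)@(17, 11): e=[28,2,-10] → ·
  covered (3 px):
    · · · · · · · · · ·
    · · · · · · · · · ·
    · · · · · · · · · ·
    · · · · · · · · · ·
    · · · · · · # # # ·
    · · · · · · · · · ·
T3:
  2·area = 43
  edge (1, 11)→(0, 0): d=(-1,-11) top-left  bias=+0
  edge (0, 0)→(5, 12): d=(5,12) right/bottom  bias=-1
  edge (5, 12)→(1, 11): d=(-4,-1) top-left  bias=+0
    (0,1)@(1, 3): e=[8,3,32] → #
    (1,1)@(3, 3): e=[30,-21,34] → ·
    (0,2)@(1, 5): e=[6,13,24] → #
    (1,2)@(3, 5): e=[28,-11,26] → ·
    (0,3)@(1, 7): e=[4,23,16] → #
    (1,3)@(3, 7): e=[26,-1,18] → ·
    (0,4)@(1, 9): e=[2,33,8] → #
    (1,4)@(3, 9): e=[24,9,10] → #
    (2,4)@(5, 9): e=[46,-15,12] → ·
    (0,5)@(1, 11): e=[0,43,0] → #  [on edge]
    (2,5)@(5, 11): e=[44,-5,4] → ·
  covered (7 px):
    · · · · · · · · · ·
    # · · · · · · · · ·
    # · · · · · · · · ·
    # · · · · · · · · ·
    # # · · · · · · · ·
    # # · · · · · · · ·

Final: "outside"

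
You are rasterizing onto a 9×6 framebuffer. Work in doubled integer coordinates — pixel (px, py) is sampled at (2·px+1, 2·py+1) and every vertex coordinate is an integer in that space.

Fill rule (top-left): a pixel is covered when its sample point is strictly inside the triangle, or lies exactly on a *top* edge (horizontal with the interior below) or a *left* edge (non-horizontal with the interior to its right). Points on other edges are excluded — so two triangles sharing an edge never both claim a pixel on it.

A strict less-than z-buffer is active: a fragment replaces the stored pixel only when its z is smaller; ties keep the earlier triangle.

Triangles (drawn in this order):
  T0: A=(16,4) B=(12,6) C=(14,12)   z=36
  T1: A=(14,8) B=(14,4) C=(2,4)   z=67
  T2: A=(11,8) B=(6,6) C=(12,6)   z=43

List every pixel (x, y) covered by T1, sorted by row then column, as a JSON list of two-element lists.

T0:
  2·area = 28  (B↔C swapped to make it positive)
  edge (16, 4)→(14, 12): d=(-2,8) right/bottom  bias=-1
  edge (14, 12)→(12, 6): d=(-2,-6) top-left  bias=+0
  edge (12, 6)→(16, 4): d=(4,-2) top-left  bias=+0
    (5,1)@(11, 3): e=[42,0,-14] → ·  [on edge]
    (7,2)@(15, 5): e=[6,20,2] → █
    (8,2)@(17, 5): e=[-10,32,6] → ·
    (6,3)@(13, 7): e=[18,4,6] → █
    (8,3)@(17, 7): e=[-14,28,14] → ·
    (6,4)@(13, 9): e=[14,0,14] → █  [on edge]
    (7,4)@(15, 9): e=[-2,12,18] → ·
    (6,5)@(13, 11): e=[10,-4,22] → ·
  covered (4 px):
    · · · · · · · · ·
    · · · · · · · · ·
    · · · · · · · █ ·
    · · · · · · █ █ ·
    · · · · · · █ · ·
    · · · · · · · · ·
T1:
  2·area = 48  (B↔C swapped to make it positive)
  edge (14, 8)→(2, 4): d=(-12,-4) top-left  bias=+0
  edge (2, 4)→(14, 4): d=(12,0) top-left  bias=+0
  edge (14, 4)→(14, 8): d=(0,4) right/bottom  bias=-1
    (2,2)@(5, 5): e=[0,12,36] → █  [on edge]
    (3,2)@(7, 5): e=[8,12,28] → █
    (4,2)@(9, 5): e=[16,12,20] → █
    (5,2)@(11, 5): e=[24,12,12] → █
    (6,2)@(13, 5): e=[32,12,4] → █
    (7,2)@(15, 5): e=[40,12,-4] → ·
    (2,3)@(5, 7): e=[-24,36,36] → ·
    (3,3)@(7, 7): e=[-16,36,28] → ·
    (4,3)@(9, 7): e=[-8,36,20] → ·
    (5,3)@(11, 7): e=[0,36,12] → █  [on edge]
    (7,3)@(15, 7): e=[16,36,-4] → ·
    (5,4)@(11, 9): e=[-24,60,12] → ·
    (8,4)@(17, 9): e=[0,60,-12] → ·  [on edge]
  covered (7 px):
    · · · · · · · · ·
    · · · · · · · · ·
    · · █ █ █ █ █ · ·
    · · · · · █ █ · ·
    · · · · · · · · ·
    · · · · · · · · ·
T2:
  2·area = 12
  edge (11, 8)→(6, 6): d=(-5,-2) top-left  bias=+0
  edge (6, 6)→(12, 6): d=(6,0) top-left  bias=+0
  edge (12, 6)→(11, 8): d=(-1,2) right/bottom  bias=-1
    (4,3)@(9, 7): e=[1,6,5] → █
    (5,3)@(11, 7): e=[5,6,1] → █
    (6,3)@(13, 7): e=[9,6,-3] → ·
    (4,4)@(9, 9): e=[-9,18,3] → ·
    (5,4)@(11, 9): e=[-5,18,-1] → ·
  covered (2 px):
    · · · · · · · · ·
    · · · · · · · · ·
    · · · · · · · · ·
    · · · · █ █ · · ·
    · · · · · · · · ·
    · · · · · · · · ·

Result: [[2,2],[3,2],[4,2],[5,2],[6,2],[5,3],[6,3]]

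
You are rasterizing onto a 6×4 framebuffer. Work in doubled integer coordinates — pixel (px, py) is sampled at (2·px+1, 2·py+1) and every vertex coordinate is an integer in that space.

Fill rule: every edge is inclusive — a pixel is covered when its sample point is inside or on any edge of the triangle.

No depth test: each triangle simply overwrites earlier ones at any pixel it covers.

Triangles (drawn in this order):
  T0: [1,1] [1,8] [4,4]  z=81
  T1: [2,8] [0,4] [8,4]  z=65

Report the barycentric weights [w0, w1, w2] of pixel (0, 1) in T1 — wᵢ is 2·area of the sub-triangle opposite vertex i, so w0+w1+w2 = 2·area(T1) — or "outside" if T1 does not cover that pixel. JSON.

T0:
  2·area = 21  (B↔C swapped to make it positive)
  edge (1, 1)→(4, 4): d=(3,3) inclusive
  edge (4, 4)→(1, 8): d=(-3,4) inclusive
  edge (1, 8)→(1, 1): d=(0,-7) inclusive
    (0,0)@(1, 1): e=[0,21,0] → X  [on edge]
    (1,0)@(3, 1): e=[-6,13,14] → .
    (0,1)@(1, 3): e=[6,15,0] → X  [on edge]
    (1,1)@(3, 3): e=[0,7,14] → X  [on edge]
    (2,1)@(5, 3): e=[-6,-1,28] → .
    (0,2)@(1, 5): e=[12,9,0] → X  [on edge]
    (2,2)@(5, 5): e=[0,-7,28] → .  [on edge]
    (0,3)@(1, 7): e=[18,3,0] → X  [on edge]
    (1,3)@(3, 7): e=[12,-5,14] → .
    (3,3)@(7, 7): e=[0,-21,42] → .  [on edge]
  covered (6 px):
    X . . . . .
    X X . . . .
    X X . . . .
    X . . . . .
T1:
  2·area = 32
  edge (2, 8)→(0, 4): d=(-2,-4) inclusive
  edge (0, 4)→(8, 4): d=(8,0) inclusive
  edge (8, 4)→(2, 8): d=(-6,4) inclusive
    (0,2)@(1, 5): e=[2,8,22] → X
    (1,2)@(3, 5): e=[10,8,14] → X
    (2,2)@(5, 5): e=[18,8,6] → X
    (3,2)@(7, 5): e=[26,8,-2] → .
    (0,3)@(1, 7): e=[-2,24,10] → .
    (1,3)@(3, 7): e=[6,24,2] → X
    (2,3)@(5, 7): e=[14,24,-6] → .
  covered (4 px):
    . . . . . .
    . . . . . .
    X X X . . .
    . X . . . .

Result: "outside"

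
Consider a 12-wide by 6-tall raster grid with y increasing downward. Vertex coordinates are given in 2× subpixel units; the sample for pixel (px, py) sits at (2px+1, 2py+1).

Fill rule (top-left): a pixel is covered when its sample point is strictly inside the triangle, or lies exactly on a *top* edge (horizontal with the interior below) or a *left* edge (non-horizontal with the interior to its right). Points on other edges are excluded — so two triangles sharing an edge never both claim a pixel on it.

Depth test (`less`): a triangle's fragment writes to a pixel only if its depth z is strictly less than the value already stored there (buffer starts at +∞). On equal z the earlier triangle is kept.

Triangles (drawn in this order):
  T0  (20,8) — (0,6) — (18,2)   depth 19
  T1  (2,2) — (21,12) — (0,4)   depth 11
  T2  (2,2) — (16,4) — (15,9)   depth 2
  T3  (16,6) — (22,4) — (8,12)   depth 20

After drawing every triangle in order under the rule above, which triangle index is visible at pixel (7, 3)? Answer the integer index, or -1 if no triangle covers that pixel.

T0:
  2·area = 116
  edge (20, 8)→(0, 6): d=(-20,-2) top-left  bias=+0
  edge (0, 6)→(18, 2): d=(18,-4) top-left  bias=+0
  edge (18, 2)→(20, 8): d=(2,6) right/bottom  bias=-1
    (7,1)@(15, 3): e=[90,6,20] → #
    (8,1)@(17, 3): e=[94,14,8] → #
    (9,1)@(19, 3): e=[98,22,-4] → ·
    (2,2)@(5, 5): e=[30,2,84] → #
    (3,2)@(7, 5): e=[34,10,72] → #
    (4,2)@(9, 5): e=[38,18,60] → #
    (5,2)@(11, 5): e=[42,26,48] → #
    (6,2)@(13, 5): e=[46,34,36] → #
    (9,2)@(19, 5): e=[58,58,0] → ·  [on edge]
    (2,3)@(5, 7): e=[-10,38,88] → ·
    (3,3)@(7, 7): e=[-6,46,76] → ·
    (4,3)@(9, 7): e=[-2,54,64] → ·
    (10,5)@(21, 11): e=[-58,174,0] → ·  [on edge]
  covered (14 px):
    · · · · · · · · · · · ·
    · · · · · · · # # · · ·
    · · # # # # # # # · · ·
    · · · · · # # # # # · ·
    · · · · · · · · · · · ·
    · · · · · · · · · · · ·
T1:
  2·area = 58
  edge (2, 2)→(21, 12): d=(19,10) right/bottom  bias=-1
  edge (21, 12)→(0, 4): d=(-21,-8) top-left  bias=+0
  edge (0, 4)→(2, 2): d=(2,-2) top-left  bias=+0
    (1,0)@(3, 1): e=[-29,87,0] → ·  [on edge]
    (0,1)@(1, 3): e=[29,29,0] → #  [on edge]
    (1,1)@(3, 3): e=[9,45,4] → #
    (2,1)@(5, 3): e=[-11,61,8] → ·
    (0,2)@(1, 5): e=[67,-13,4] → ·
    (1,2)@(3, 5): e=[47,3,8] → #
    (2,2)@(5, 5): e=[27,19,12] → #
    (3,2)@(7, 5): e=[7,35,16] → #
    (4,2)@(9, 5): e=[-13,51,20] → ·
    (1,3)@(3, 7): e=[85,-39,12] → ·
    (2,3)@(5, 7): e=[65,-23,16] → ·
    (3,3)@(7, 7): e=[45,-7,20] → ·
  covered (9 px):
    · · · · · · · · · · · ·
    # # · · · · · · · · · ·
    · # # # · · · · · · · ·
    · · · · # # · · · · · ·
    · · · · · · · # · · · ·
    · · · · · · · · · # · ·
T2:
  2·area = 72
  edge (2, 2)→(16, 4): d=(14,2) right/bottom  bias=-1
  edge (16, 4)→(15, 9): d=(-1,5) right/bottom  bias=-1
  edge (15, 9)→(2, 2): d=(-13,-7) top-left  bias=+0
    (2,1)@(5, 3): e=[8,56,8] → #
    (3,1)@(7, 3): e=[4,46,22] → #
    (4,1)@(9, 3): e=[0,36,36] → ·  [on edge]
    (2,2)@(5, 5): e=[36,54,-18] → ·
    (3,2)@(7, 5): e=[32,44,-4] → ·
    (4,2)@(9, 5): e=[28,34,10] → #
    (5,2)@(11, 5): e=[24,24,24] → #
    (6,2)@(13, 5): e=[20,14,38] → #
    (7,2)@(15, 5): e=[16,4,52] → #
    (8,2)@(17, 5): e=[12,-6,66] → ·
    (11,2)@(23, 5): e=[0,-36,108] → ·  [on edge]
    (4,3)@(9, 7): e=[56,32,-16] → ·
    (7,4)@(15, 9): e=[72,0,0] → ·  [on edge]
  covered (8 px):
    · · · · · · · · · · · ·
    · · # # · · · · · · · ·
    · · · · # # # # · · · ·
    · · · · · · # # · · · ·
    · · · · · · · · · · · ·
    · · · · · · · · · · · ·
T3:
  2·area = 20
  edge (16, 6)→(22, 4): d=(6,-2) top-left  bias=+0
  edge (22, 4)→(8, 12): d=(-14,8) right/bottom  bias=-1
  edge (8, 12)→(16, 6): d=(8,-6) top-left  bias=+0
    (9,2)@(19, 5): e=[0,10,10] → #  [on edge]
    (10,2)@(21, 5): e=[4,-6,22] → ·
    (6,3)@(13, 7): e=[0,30,-10] → ·  [on edge]
    (7,3)@(15, 7): e=[4,14,2] → #
    (8,3)@(17, 7): e=[8,-2,14] → ·
    (9,3)@(19, 7): e=[12,-18,26] → ·
    (3,4)@(7, 9): e=[0,50,-30] → ·  [on edge]
    (6,4)@(13, 9): e=[12,2,6] → #
    (7,4)@(15, 9): e=[16,-14,18] → ·
    (0,5)@(1, 11): e=[0,70,-50] → ·  [on edge]
    (6,5)@(13, 11): e=[24,-26,22] → ·
  covered (3 px):
    · · · · · · · · · · · ·
    · · · · · · · · · · · ·
    · · · · · · · · · # · ·
    · · · · · · · # · · · ·
    · · · · · · # · · · · ·
    · · · · · · · · · · · ·

Z-buffer (winner per pixel, '.' = empty):
  . . . . . . . . . . . .
  1 1 2 2 . . . 0 0 . . .
  . 1 1 1 2 2 2 2 0 3 . .
  . . . . 1 1 2 2 0 0 . .
  . . . . . . 3 1 . . . .
  . . . . . . . . . 1 . .

Result: 2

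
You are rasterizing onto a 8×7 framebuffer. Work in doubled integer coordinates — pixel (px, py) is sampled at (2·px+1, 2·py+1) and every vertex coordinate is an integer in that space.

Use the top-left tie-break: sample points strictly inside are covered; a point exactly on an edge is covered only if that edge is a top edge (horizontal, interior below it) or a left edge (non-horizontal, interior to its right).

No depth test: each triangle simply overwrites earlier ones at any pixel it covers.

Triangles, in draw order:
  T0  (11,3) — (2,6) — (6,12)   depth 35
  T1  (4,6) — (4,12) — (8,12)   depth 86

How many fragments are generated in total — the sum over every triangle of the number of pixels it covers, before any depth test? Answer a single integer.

T0:
  2·area = 66  (B↔C swapped to make it positive)
  edge (11, 3)→(6, 12): d=(-5,9) right/bottom  bias=-1
  edge (6, 12)→(2, 6): d=(-4,-6) top-left  bias=+0
  edge (2, 6)→(11, 3): d=(9,-3) top-left  bias=+0
    (5,1)@(11, 3): e=[0,66,0] → ·  [on edge]
    (2,2)@(5, 5): e=[44,22,0] → █  [on edge]
    (3,2)@(7, 5): e=[26,34,6] → █
    (4,2)@(9, 5): e=[8,46,12] → █
    (5,2)@(11, 5): e=[-10,58,18] → ·
    (1,3)@(3, 7): e=[52,2,12] → █
    (4,3)@(9, 7): e=[-2,38,30] → ·
    (1,4)@(3, 9): e=[42,-6,30] → ·
    (2,4)@(5, 9): e=[24,6,36] → █
    (4,4)@(9, 9): e=[-12,30,48] → ·
    (2,5)@(5, 11): e=[14,-2,54] → ·
    (3,5)@(7, 11): e=[-4,10,60] → ·
  covered (8 px):
    · · · · · · · ·
    · · · · · · · ·
    · · █ █ █ · · ·
    · █ █ █ · · · ·
    · · █ █ · · · ·
    · · · · · · · ·
    · · · · · · · ·
T1:
  2·area = 24  (B↔C swapped to make it positive)
  edge (4, 6)→(8, 12): d=(4,6) right/bottom  bias=-1
  edge (8, 12)→(4, 12): d=(-4,0) right/bottom  bias=-1
  edge (4, 12)→(4, 6): d=(0,-6) top-left  bias=+0
    (2,4)@(5, 9): e=[6,12,6] → █
    (3,4)@(7, 9): e=[-6,12,18] → ·
    (2,5)@(5, 11): e=[14,4,6] → █
    (3,5)@(7, 11): e=[2,4,18] → █
    (4,5)@(9, 11): e=[-10,4,30] → ·
    (2,6)@(5, 13): e=[22,-4,6] → ·
    (3,6)@(7, 13): e=[10,-4,18] → ·
  covered (3 px):
    · · · · · · · ·
    · · · · · · · ·
    · · · · · · · ·
    · · · · · · · ·
    · · █ · · · · ·
    · · █ █ · · · ·
    · · · · · · · ·

Final: 11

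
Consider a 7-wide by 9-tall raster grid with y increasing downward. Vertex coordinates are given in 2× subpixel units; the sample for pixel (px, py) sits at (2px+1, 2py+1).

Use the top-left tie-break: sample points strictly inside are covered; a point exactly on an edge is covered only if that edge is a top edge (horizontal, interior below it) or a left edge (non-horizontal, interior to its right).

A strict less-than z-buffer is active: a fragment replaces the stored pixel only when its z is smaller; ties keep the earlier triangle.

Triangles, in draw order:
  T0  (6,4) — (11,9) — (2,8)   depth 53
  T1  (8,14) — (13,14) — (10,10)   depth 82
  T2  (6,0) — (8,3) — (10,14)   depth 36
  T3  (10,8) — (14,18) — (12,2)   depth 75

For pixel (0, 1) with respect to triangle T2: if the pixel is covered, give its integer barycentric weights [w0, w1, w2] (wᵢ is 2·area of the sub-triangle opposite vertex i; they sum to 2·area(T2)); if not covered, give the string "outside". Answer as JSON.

T0:
  2·area = 40
  edge (6, 4)→(11, 9): d=(5,5) right/bottom  bias=-1
  edge (11, 9)→(2, 8): d=(-9,-1) top-left  bias=+0
  edge (2, 8)→(6, 4): d=(4,-4) top-left  bias=+0
    (1,0)@(3, 1): e=[0,64,-24] → ·  [on edge]
    (4,0)@(9, 1): e=[-30,70,0] → ·  [on edge]
    (2,1)@(5, 3): e=[0,48,-8] → ·  [on edge]
    (3,1)@(7, 3): e=[-10,50,0] → ·  [on edge]
    (2,2)@(5, 5): e=[10,30,0] → █  [on edge]
    (3,2)@(7, 5): e=[0,32,8] → ·  [on edge]
    (1,3)@(3, 7): e=[30,10,0] → █  [on edge]
    (3,3)@(7, 7): e=[10,14,16] → █
    (4,3)@(9, 7): e=[0,16,24] → ·  [on edge]
    (0,4)@(1, 9): e=[50,-10,0] → ·  [on edge]
    (1,4)@(3, 9): e=[40,-8,8] → ·
    (2,4)@(5, 9): e=[30,-6,16] → ·
    (5,4)@(11, 9): e=[0,0,40] → ·  [on edge]
    (6,5)@(13, 11): e=[0,-16,56] → ·  [on edge]
  covered (4 px):
    · · · · · · ·
    · · · · · · ·
    · · █ · · · ·
    · █ █ █ · · ·
    · · · · · · ·
    · · · · · · ·
    · · · · · · ·
    · · · · · · ·
    · · · · · · ·
T1:
  2·area = 20  (B↔C swapped to make it positive)
  edge (8, 14)→(10, 10): d=(2,-4) top-left  bias=+0
  edge (10, 10)→(13, 14): d=(3,4) right/bottom  bias=-1
  edge (13, 14)→(8, 14): d=(-5,0) right/bottom  bias=-1
    (4,6)@(9, 13): e=[2,13,5] → █
    (5,6)@(11, 13): e=[10,5,5] → █
    (6,6)@(13, 13): e=[18,-3,5] → ·
    (4,7)@(9, 15): e=[6,19,-5] → ·
    (5,7)@(11, 15): e=[14,11,-5] → ·
  covered (2 px):
    · · · · · · ·
    · · · · · · ·
    · · · · · · ·
    · · · · · · ·
    · · · · · · ·
    · · · · · · ·
    · · · · █ █ ·
    · · · · · · ·
    · · · · · · ·
T2:
  2·area = 16
  edge (6, 0)→(8, 3): d=(2,3) right/bottom  bias=-1
  edge (8, 3)→(10, 14): d=(2,11) right/bottom  bias=-1
  edge (10, 14)→(6, 0): d=(-4,-14) top-left  bias=+0
    (3,1)@(7, 3): e=[3,11,2] → █
    (4,1)@(9, 3): e=[-3,-11,30] → ·
    (3,2)@(7, 5): e=[7,15,-6] → ·
    (4,4)@(9, 9): e=[9,1,6] → █
    (5,4)@(11, 9): e=[3,-21,34] → ·
    (4,5)@(9, 11): e=[13,5,-2] → ·
  covered (2 px):
    · · · · · · ·
    · · · █ · · ·
    · · · · · · ·
    · · · · · · ·
    · · · · █ · ·
    · · · · · · ·
    · · · · · · ·
    · · · · · · ·
    · · · · · · ·
T3:
  2·area = 44  (B↔C swapped to make it positive)
  edge (10, 8)→(12, 2): d=(2,-6) top-left  bias=+0
  edge (12, 2)→(14, 18): d=(2,16) right/bottom  bias=-1
  edge (14, 18)→(10, 8): d=(-4,-10) top-left  bias=+0
    (5,2)@(11, 5): e=[0,22,22] → █  [on edge]
    (6,2)@(13, 5): e=[12,-10,42] → ·
    (5,3)@(11, 7): e=[4,26,14] → █
    (6,3)@(13, 7): e=[16,-6,34] → ·
    (5,4)@(11, 9): e=[8,30,6] → █
    (6,4)@(13, 9): e=[20,-2,26] → ·
    (4,5)@(9, 11): e=[0,66,-22] → ·  [on edge]
    (5,5)@(11, 11): e=[12,34,-2] → ·
    (6,5)@(13, 11): e=[24,2,18] → █
    (6,6)@(13, 13): e=[28,6,10] → █
    (6,7)@(13, 15): e=[32,10,2] → █
    (3,8)@(7, 17): e=[0,110,-66] → ·  [on edge]
  covered (6 px):
    · · · · · · ·
    · · · · · · ·
    · · · · · █ ·
    · · · · · █ ·
    · · · · · █ ·
    · · · · · · █
    · · · · · · █
    · · · · · · █
    · · · · · · ·

Result: "outside"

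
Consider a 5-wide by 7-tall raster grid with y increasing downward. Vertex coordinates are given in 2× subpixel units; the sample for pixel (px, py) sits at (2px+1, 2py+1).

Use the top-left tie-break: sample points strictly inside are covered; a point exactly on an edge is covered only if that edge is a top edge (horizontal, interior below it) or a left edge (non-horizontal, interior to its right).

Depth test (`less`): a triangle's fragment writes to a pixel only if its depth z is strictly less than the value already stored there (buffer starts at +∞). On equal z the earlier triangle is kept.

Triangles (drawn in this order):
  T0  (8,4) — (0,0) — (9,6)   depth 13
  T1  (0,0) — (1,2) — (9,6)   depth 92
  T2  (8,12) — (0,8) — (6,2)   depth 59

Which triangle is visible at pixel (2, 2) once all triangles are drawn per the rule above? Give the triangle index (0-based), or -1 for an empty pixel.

T0:
  2·area = 12  (B↔C swapped to make it positive)
  edge (8, 4)→(9, 6): d=(1,2) right/bottom  bias=-1
  edge (9, 6)→(0, 0): d=(-9,-6) top-left  bias=+0
  edge (0, 0)→(8, 4): d=(8,4) right/bottom  bias=-1
    (2,1)@(5, 3): e=[5,3,4] → █
    (3,1)@(7, 3): e=[1,15,-4] → ·
    (2,2)@(5, 5): e=[7,-15,20] → ·
  covered (1 px):
    · · · · ·
    · · █ · ·
    · · · · ·
    · · · · ·
    · · · · ·
    · · · · ·
    · · · · ·
T1:
  2·area = 12  (B↔C swapped to make it positive)
  edge (0, 0)→(9, 6): d=(9,6) right/bottom  bias=-1
  edge (9, 6)→(1, 2): d=(-8,-4) top-left  bias=+0
  edge (1, 2)→(0, 0): d=(-1,-2) top-left  bias=+0
    (0,0)@(1, 1): e=[3,8,1] → █
    (1,0)@(3, 1): e=[-9,16,5] → ·
    (0,1)@(1, 3): e=[21,-8,-1] → ·
    (1,1)@(3, 3): e=[9,0,3] → █  [on edge]
    (2,1)@(5, 3): e=[-3,8,7] → ·
    (1,2)@(3, 5): e=[27,-16,1] → ·
    (3,2)@(7, 5): e=[3,0,9] → █  [on edge]
    (4,2)@(9, 5): e=[-9,8,13] → ·
    (3,3)@(7, 7): e=[21,-16,7] → ·
  covered (3 px):
    █ · · · ·
    · █ · · ·
    · · · █ ·
    · · · · ·
    · · · · ·
    · · · · ·
    · · · · ·
T2:
  2·area = 72
  edge (8, 12)→(0, 8): d=(-8,-4) top-left  bias=+0
  edge (0, 8)→(6, 2): d=(6,-6) top-left  bias=+0
  edge (6, 2)→(8, 12): d=(2,10) right/bottom  bias=-1
    (3,0)@(7, 1): e=[84,0,-12] → ·  [on edge]
    (2,1)@(5, 3): e=[60,0,12] → █  [on edge]
    (3,1)@(7, 3): e=[68,12,-8] → ·
    (1,2)@(3, 5): e=[36,0,36] → █  [on edge]
    (3,2)@(7, 5): e=[52,24,-4] → ·
    (0,3)@(1, 7): e=[12,0,60] → █  [on edge]
    (3,3)@(7, 7): e=[36,36,0] → ·  [on edge]
    (0,4)@(1, 9): e=[-4,12,64] → ·
    (1,4)@(3, 9): e=[4,24,44] → █
    (3,4)@(7, 9): e=[20,48,4] → █
    (4,4)@(9, 9): e=[28,60,-16] → ·
    (1,5)@(3, 11): e=[-12,36,48] → ·
  covered (10 px):
    · · · · ·
    · · █ · ·
    · █ █ · ·
    █ █ █ · ·
    · █ █ █ ·
    · · · █ ·
    · · · · ·

Z-buffer (winner per pixel, '.' = empty):
  1 . . . .
  . 1 0 . .
  . 2 2 1 .
  2 2 2 . .
  . 2 2 2 .
  . . . 2 .
  . . . . .

Result: 2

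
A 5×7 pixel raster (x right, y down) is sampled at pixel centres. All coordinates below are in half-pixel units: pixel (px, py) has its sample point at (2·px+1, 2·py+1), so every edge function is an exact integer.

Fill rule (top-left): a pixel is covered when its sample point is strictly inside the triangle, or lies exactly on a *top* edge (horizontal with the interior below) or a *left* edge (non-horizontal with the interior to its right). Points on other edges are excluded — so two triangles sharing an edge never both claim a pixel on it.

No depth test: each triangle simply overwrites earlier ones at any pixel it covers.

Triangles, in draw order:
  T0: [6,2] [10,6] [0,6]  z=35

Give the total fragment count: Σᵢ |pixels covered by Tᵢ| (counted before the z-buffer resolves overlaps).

T0:
  2·area = 40
  edge (6, 2)→(10, 6): d=(4,4) right/bottom  bias=-1
  edge (10, 6)→(0, 6): d=(-10,0) right/bottom  bias=-1
  edge (0, 6)→(6, 2): d=(6,-4) top-left  bias=+0
    (2,0)@(5, 1): e=[0,50,-10] → ·  [on edge]
    (2,1)@(5, 3): e=[8,30,2] → █
    (3,1)@(7, 3): e=[0,30,10] → ·  [on edge]
    (1,2)@(3, 5): e=[24,10,6] → █
    (3,2)@(7, 5): e=[8,10,22] → █
    (4,2)@(9, 5): e=[0,10,30] → ·  [on edge]
    (1,3)@(3, 7): e=[32,-10,18] → ·
    (2,3)@(5, 7): e=[24,-10,26] → ·
    (3,3)@(7, 7): e=[16,-10,34] → ·
  covered (4 px):
    · · · · ·
    · · █ · ·
    · █ █ █ ·
    · · · · ·
    · · · · ·
    · · · · ·
    · · · · ·

Answer: 4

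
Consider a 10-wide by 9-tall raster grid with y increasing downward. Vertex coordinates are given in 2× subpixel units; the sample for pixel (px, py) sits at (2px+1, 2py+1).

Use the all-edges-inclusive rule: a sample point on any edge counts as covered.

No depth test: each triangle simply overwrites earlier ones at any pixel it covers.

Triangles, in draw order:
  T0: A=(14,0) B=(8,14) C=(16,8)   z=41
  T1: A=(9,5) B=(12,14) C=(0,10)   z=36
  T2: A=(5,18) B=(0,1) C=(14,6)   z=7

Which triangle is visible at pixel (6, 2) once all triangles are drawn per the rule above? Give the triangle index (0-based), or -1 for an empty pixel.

T0:
  2·area = 76  (B↔C swapped to make it positive)
  edge (14, 0)→(16, 8): d=(2,8) inclusive
  edge (16, 8)→(8, 14): d=(-8,6) inclusive
  edge (8, 14)→(14, 0): d=(6,-14) inclusive
    (6,1)@(13, 3): e=[14,58,4] → █
    (7,1)@(15, 3): e=[-2,46,32] → ·
    (6,2)@(13, 5): e=[18,42,16] → █
    (7,2)@(15, 5): e=[2,30,44] → █
    (8,2)@(17, 5): e=[-14,18,72] → ·
    (5,3)@(11, 7): e=[38,38,0] → █  [on edge]
    (8,3)@(17, 7): e=[-10,2,84] → ·
    (5,4)@(11, 9): e=[42,22,12] → █
    (7,4)@(15, 9): e=[10,-2,68] → ·
    (5,5)@(11, 11): e=[46,6,24] → █
    (6,5)@(13, 11): e=[30,-6,52] → ·
    (4,6)@(9, 13): e=[66,2,8] → █
  covered (10 px):
    · · · · · · · · · ·
    · · · · · · █ · · ·
    · · · · · · █ █ · ·
    · · · · · █ █ █ · ·
    · · · · · █ █ · · ·
    · · · · · █ · · · ·
    · · · · █ · · · · ·
    · · · · · · · · · ·
    · · · · · · · · · ·
T1:
  2·area = 96
  edge (9, 5)→(12, 14): d=(3,9) inclusive
  edge (12, 14)→(0, 10): d=(-12,-4) inclusive
  edge (0, 10)→(9, 5): d=(9,-5) inclusive
    (4,2)@(9, 5): e=[0,96,0] → █  [on edge]
    (5,2)@(11, 5): e=[-18,104,10] → ·
    (3,3)@(7, 7): e=[24,64,8] → █
    (5,3)@(11, 7): e=[-12,80,28] → ·
    (1,4)@(3, 9): e=[66,24,6] → █
    (2,4)@(5, 9): e=[48,32,16] → █
    (5,4)@(11, 9): e=[-6,56,46] → ·
    (1,5)@(3, 11): e=[72,0,24] → █  [on edge]
    (5,5)@(11, 11): e=[0,32,64] → █  [on edge]
    (6,5)@(13, 11): e=[-18,40,74] → ·
    (1,6)@(3, 13): e=[78,-24,42] → ·
    (2,6)@(5, 13): e=[60,-16,52] → ·
    (4,6)@(9, 13): e=[24,0,72] → █  [on edge]
    (7,7)@(15, 15): e=[-24,0,120] → ·  [on edge]
    (6,8)@(13, 17): e=[0,-32,128] → ·  [on edge]
  covered (14 px):
    · · · · · · · · · ·
    · · · · · · · · · ·
    · · · · █ · · · · ·
    · · · █ █ · · · · ·
    · █ █ █ █ · · · · ·
    · █ █ █ █ █ · · · ·
    · · · · █ █ · · · ·
    · · · · · · · · · ·
    · · · · · · · · · ·
T2:
  2·area = 213
  edge (5, 18)→(0, 1): d=(-5,-17) inclusive
  edge (0, 1)→(14, 6): d=(14,5) inclusive
  edge (14, 6)→(5, 18): d=(-9,12) inclusive
    (0,1)@(1, 3): e=[7,23,183] → █
    (1,1)@(3, 3): e=[41,13,159] → █
    (2,1)@(5, 3): e=[75,3,135] → █
    (3,1)@(7, 3): e=[109,-7,111] → ·
    (0,2)@(1, 5): e=[-3,51,165] → ·
    (1,2)@(3, 5): e=[31,41,141] → █
    (3,2)@(7, 5): e=[99,21,93] → █
    (4,2)@(9, 5): e=[133,11,69] → █
    (5,2)@(11, 5): e=[167,1,45] → █
    (6,2)@(13, 5): e=[201,-9,21] → ·
    (1,3)@(3, 7): e=[21,69,123] → █
    (6,3)@(13, 7): e=[191,19,3] → █
  covered (28 px):
    · · · · · · · · · ·
    █ █ █ · · · · · · ·
    · █ █ █ █ █ · · · ·
    · █ █ █ █ █ █ · · ·
    · █ █ █ █ █ · · · ·
    · █ █ █ █ · · · · ·
    · · █ █ · · · · · ·
    · · █ █ · · · · · ·
    · · █ · · · · · · ·

Z-buffer (winner per pixel, '.' = empty):
  . . . . . . . . . .
  2 2 2 . . . 0 . . .
  . 2 2 2 2 2 0 0 . .
  . 2 2 2 2 2 2 0 . .
  . 2 2 2 2 2 0 . . .
  . 2 2 2 2 1 . . . .
  . . 2 2 1 1 . . . .
  . . 2 2 . . . . . .
  . . 2 . . . . . . .

Answer: 0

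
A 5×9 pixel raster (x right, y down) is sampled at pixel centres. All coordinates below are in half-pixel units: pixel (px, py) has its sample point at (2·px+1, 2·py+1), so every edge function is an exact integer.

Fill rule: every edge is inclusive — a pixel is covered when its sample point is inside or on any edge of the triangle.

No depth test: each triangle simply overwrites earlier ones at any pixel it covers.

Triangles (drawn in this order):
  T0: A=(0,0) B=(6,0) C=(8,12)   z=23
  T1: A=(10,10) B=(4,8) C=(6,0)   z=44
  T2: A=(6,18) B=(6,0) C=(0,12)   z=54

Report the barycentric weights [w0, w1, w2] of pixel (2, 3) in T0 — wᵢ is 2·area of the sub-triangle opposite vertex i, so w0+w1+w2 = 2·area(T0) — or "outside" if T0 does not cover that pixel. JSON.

T0:
  2·area = 72
  edge (0, 0)→(6, 0): d=(6,0) inclusive
  edge (6, 0)→(8, 12): d=(2,12) inclusive
  edge (8, 12)→(0, 0): d=(-8,-12) inclusive
    (0,0)@(1, 1): e=[6,62,4] → X
    (1,0)@(3, 1): e=[6,38,28] → X
    (2,0)@(5, 1): e=[6,14,52] → X
    (3,0)@(7, 1): e=[6,-10,76] → .
    (0,1)@(1, 3): e=[18,66,-12] → .
    (1,1)@(3, 3): e=[18,42,12] → X
    (3,1)@(7, 3): e=[18,-6,60] → .
    (1,2)@(3, 5): e=[30,46,-4] → .
    (2,2)@(5, 5): e=[30,22,20] → X
    (3,2)@(7, 5): e=[30,-2,44] → .
    (2,3)@(5, 7): e=[42,26,4] → X
    (3,3)@(7, 7): e=[42,2,28] → X
  covered (9 px):
    X X X . .
    . X X . .
    . . X . .
    . . X X .
    . . . X .
    . . . . .
    . . . . .
    . . . . .
    . . . . .
T1:
  2·area = 52
  edge (10, 10)→(4, 8): d=(-6,-2) inclusive
  edge (4, 8)→(6, 0): d=(2,-8) inclusive
  edge (6, 0)→(10, 10): d=(4,10) inclusive
    (3,1)@(7, 3): e=[36,14,2] → X
    (4,1)@(9, 3): e=[40,30,-18] → .
    (2,2)@(5, 5): e=[20,2,30] → X
    (4,2)@(9, 5): e=[28,34,-10] → .
    (0,3)@(1, 7): e=[0,-26,78] → .  [on edge]
    (2,3)@(5, 7): e=[8,6,38] → X
    (4,3)@(9, 7): e=[16,38,-2] → .
    (2,4)@(5, 9): e=[-4,10,46] → .
    (3,4)@(7, 9): e=[0,26,26] → X  [on edge]
    (4,4)@(9, 9): e=[4,42,6] → X
    (3,5)@(7, 11): e=[-12,30,34] → .
    (4,5)@(9, 11): e=[-8,46,14] → .
  covered (7 px):
    . . . . .
    . . . X .
    . . X X .
    . . X X .
    . . . X X
    . . . . .
    . . . . .
    . . . . .
    . . . . .
T2:
  2·area = 108  (B↔C swapped to make it positive)
  edge (6, 18)→(0, 12): d=(-6,-6) inclusive
  edge (0, 12)→(6, 0): d=(6,-12) inclusive
  edge (6, 0)→(6, 18): d=(0,18) inclusive
    (2,1)@(5, 3): e=[84,6,18] → X
    (3,1)@(7, 3): e=[96,30,-18] → .
    (2,2)@(5, 5): e=[72,18,18] → X
    (3,2)@(7, 5): e=[84,42,-18] → .
    (1,3)@(3, 7): e=[48,6,54] → X
    (3,3)@(7, 7): e=[72,54,-18] → .
    (1,4)@(3, 9): e=[36,18,54] → X
    (3,4)@(7, 9): e=[60,66,-18] → .
    (0,5)@(1, 11): e=[12,6,90] → X
    (3,5)@(7, 11): e=[48,78,-18] → .
    (0,6)@(1, 13): e=[0,18,90] → X  [on edge]
    (3,6)@(7, 13): e=[36,90,-18] → .
    (1,7)@(3, 15): e=[0,54,54] → X  [on edge]
    (2,8)@(5, 17): e=[0,90,18] → X  [on edge]
  covered (15 px):
    . . . . .
    . . X . .
    . . X . .
    . X X . .
    . X X . .
    X X X . .
    X X X . .
    . X X . .
    . . X . .

Result: [26,4,42]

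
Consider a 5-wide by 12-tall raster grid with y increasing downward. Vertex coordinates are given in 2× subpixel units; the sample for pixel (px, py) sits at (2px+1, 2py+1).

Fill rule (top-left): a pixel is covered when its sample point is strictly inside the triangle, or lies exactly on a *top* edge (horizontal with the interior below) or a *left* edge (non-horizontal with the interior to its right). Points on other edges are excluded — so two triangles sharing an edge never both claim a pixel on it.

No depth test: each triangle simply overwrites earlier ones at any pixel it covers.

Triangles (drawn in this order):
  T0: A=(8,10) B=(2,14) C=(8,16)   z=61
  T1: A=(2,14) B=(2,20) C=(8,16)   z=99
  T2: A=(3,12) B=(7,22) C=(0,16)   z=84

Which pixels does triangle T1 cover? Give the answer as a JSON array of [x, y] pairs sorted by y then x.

T0:
  2·area = 36  (B↔C swapped to make it positive)
  edge (8, 10)→(8, 16): d=(0,6) right/bottom  bias=-1
  edge (8, 16)→(2, 14): d=(-6,-2) top-left  bias=+0
  edge (2, 14)→(8, 10): d=(6,-4) top-left  bias=+0
    (3,5)@(7, 11): e=[6,28,2] → X
    (4,5)@(9, 11): e=[-6,32,10] → .
    (2,6)@(5, 13): e=[18,12,6] → X
    (4,6)@(9, 13): e=[-6,20,22] → .
    (2,7)@(5, 15): e=[18,0,18] → X  [on edge]
    (4,7)@(9, 15): e=[-6,8,34] → .
    (2,8)@(5, 17): e=[18,-12,30] → .
    (3,8)@(7, 17): e=[6,-8,38] → .
  covered (5 px):
    . . . . .
    . . . . .
    . . . . .
    . . . . .
    . . . . .
    . . . X .
    . . X X .
    . . X X .
    . . . . .
    . . . . .
    . . . . .
    . . . . .
T1:
  2·area = 36  (B↔C swapped to make it positive)
  edge (2, 14)→(8, 16): d=(6,2) right/bottom  bias=-1
  edge (8, 16)→(2, 20): d=(-6,4) right/bottom  bias=-1
  edge (2, 20)→(2, 14): d=(0,-6) top-left  bias=+0
    (1,7)@(3, 15): e=[4,26,6] → X
    (2,7)@(5, 15): e=[0,18,18] → .  [on edge]
    (1,8)@(3, 17): e=[16,14,6] → X
    (2,8)@(5, 17): e=[12,6,18] → X
    (3,8)@(7, 17): e=[8,-2,30] → .
    (1,9)@(3, 19): e=[28,2,6] → X
    (2,9)@(5, 19): e=[24,-6,18] → .
    (1,10)@(3, 21): e=[40,-10,6] → .
  covered (4 px):
    . . . . .
    . . . . .
    . . . . .
    . . . . .
    . . . . .
    . . . . .
    . . . . .
    . X . . .
    . X X . .
    . X . . .
    . . . . .
    . . . . .
T2:
  2·area = 46
  edge (3, 12)→(7, 22): d=(4,10) right/bottom  bias=-1
  edge (7, 22)→(0, 16): d=(-7,-6) top-left  bias=+0
  edge (0, 16)→(3, 12): d=(3,-4) top-left  bias=+0
    (0,3)@(1, 7): e=[0,69,-23] → .  [on edge]
    (1,6)@(3, 13): e=[4,39,3] → X
    (2,6)@(5, 13): e=[-16,51,11] → .
    (0,7)@(1, 15): e=[32,13,1] → X
    (2,7)@(5, 15): e=[-8,37,17] → .
    (0,8)@(1, 17): e=[40,-1,7] → .
    (1,8)@(3, 17): e=[20,11,15] → X
    (2,8)@(5, 17): e=[0,23,23] → .  [on edge]
    (1,9)@(3, 19): e=[28,-3,21] → .
    (2,9)@(5, 19): e=[8,9,29] → X
    (3,9)@(7, 19): e=[-12,21,37] → .
    (2,10)@(5, 21): e=[16,-5,35] → .
  covered (5 px):
    . . . . .
    . . . . .
    . . . . .
    . . . . .
    . . . . .
    . . . . .
    . X . . .
    X X . . .
    . X . . .
    . . X . .
    . . . . .
    . . . . .

Final: [[1,7],[1,8],[2,8],[1,9]]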